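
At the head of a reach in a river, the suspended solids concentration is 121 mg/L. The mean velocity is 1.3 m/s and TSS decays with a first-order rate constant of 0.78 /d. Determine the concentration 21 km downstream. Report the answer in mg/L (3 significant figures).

Travel time t = 21 km / 1.3 m/s = 2.1e+04/1.3 = 1.615e+04 s = 0.187 d.
First-order decay: C = 121·exp(−0.78·0.187) = 121·0.8643 = 104.6 mg/L.

105 mg/L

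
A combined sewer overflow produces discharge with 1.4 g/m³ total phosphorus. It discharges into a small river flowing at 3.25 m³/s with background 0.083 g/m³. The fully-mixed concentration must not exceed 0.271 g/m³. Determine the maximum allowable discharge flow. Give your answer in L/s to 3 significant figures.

Mass balance at complete mixing: C_std·(Q_w + Q_r) = Q_w·C_e + Q_r·C_b.
Rearranging, Q_w = Q_r·(C_std − C_b)/(C_e − C_std) = 3.25·(0.271 − 0.083) / (1.4 − 0.271) = 0.5412 m³/s.
= 541.2 L/s.

541 L/s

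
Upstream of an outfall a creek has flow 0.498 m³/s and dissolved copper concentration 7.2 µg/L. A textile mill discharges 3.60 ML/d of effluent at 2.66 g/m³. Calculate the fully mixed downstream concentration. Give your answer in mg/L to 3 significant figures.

3.60 ML/d = 0.04167 m³/s.
7.2 µg/L = 0.0072 mg/L.
Conservation of mass across the mixing zone: C = (0.04167·2.66 + 0.498·0.0072) / (0.04167 + 0.498) = 0.1144/0.5397 = 0.212 mg/L.

0.212 mg/L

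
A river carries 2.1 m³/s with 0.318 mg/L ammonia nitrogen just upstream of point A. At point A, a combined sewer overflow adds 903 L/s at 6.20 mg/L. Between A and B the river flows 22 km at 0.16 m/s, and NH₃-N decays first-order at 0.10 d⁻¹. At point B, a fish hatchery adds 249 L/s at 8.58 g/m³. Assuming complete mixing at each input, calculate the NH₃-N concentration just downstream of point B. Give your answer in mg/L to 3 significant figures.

2.30 mg/L

903 L/s = 0.903 m³/s.
After input A: C = (2.1·0.318 + 0.903·6.2) / 3.003 = 2.087 mg/L.
Over the 22 km reach to input B (t = 1.375e+05 s = 1.591 d), decay gives C = 2.087·exp(−0.10·1.591) = 1.78 mg/L.
249 L/s = 0.249 m³/s.
After input B: C = (3.003·1.78 + 0.249·8.58) / 3.252 = 2.3 mg/L.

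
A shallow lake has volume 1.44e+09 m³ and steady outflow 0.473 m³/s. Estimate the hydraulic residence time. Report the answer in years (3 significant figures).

96.5 yr

Q = 0.473 m³/s × 3.156e+07 s/yr = 1.493e+07 m³/yr.
Hydraulic residence time τ = V/Q = 1.44e+09/1.493e+07 = 96.47 yr.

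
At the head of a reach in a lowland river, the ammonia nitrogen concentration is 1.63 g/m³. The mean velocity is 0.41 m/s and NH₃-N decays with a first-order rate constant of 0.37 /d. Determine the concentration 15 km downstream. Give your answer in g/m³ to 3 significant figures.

1.39 g/m³

Travel time t = 15 km / 0.41 m/s = 1.5e+04/0.41 = 3.659e+04 s = 0.4234 d.
First-order decay: C = 1.63·exp(−0.37·0.4234) = 1.63·0.855 = 1.394 g/m³.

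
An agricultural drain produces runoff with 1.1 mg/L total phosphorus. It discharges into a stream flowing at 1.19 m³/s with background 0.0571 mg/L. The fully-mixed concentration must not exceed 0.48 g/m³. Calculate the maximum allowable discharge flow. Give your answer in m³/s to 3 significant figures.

Mass balance at complete mixing: C_std·(Q_w + Q_r) = Q_w·C_e + Q_r·C_b.
Rearranging, Q_w = Q_r·(C_std − C_b)/(C_e − C_std) = 1.19·(0.48 − 0.0571) / (1.1 − 0.48) = 0.8117 m³/s.

0.812 m³/s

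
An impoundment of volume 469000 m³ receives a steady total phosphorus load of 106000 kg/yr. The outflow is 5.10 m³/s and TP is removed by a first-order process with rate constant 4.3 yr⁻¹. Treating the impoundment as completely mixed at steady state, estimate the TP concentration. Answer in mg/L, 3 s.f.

0.650 mg/L

Outflow Q = 5.10 m³/s × 3.156e+07 s/yr = 1.609e+08 m³/yr.
Steady-state CSTR mass balance: W = Q·C + k·V·C, so C = W/(Q + kV).
Q + kV = 1.609e+08 + 4.3·469000 = 1.63e+08 m³/yr.
C = 106000/1.63e+08 = 0.0006505 kg/m³ = 0.6505 mg/L.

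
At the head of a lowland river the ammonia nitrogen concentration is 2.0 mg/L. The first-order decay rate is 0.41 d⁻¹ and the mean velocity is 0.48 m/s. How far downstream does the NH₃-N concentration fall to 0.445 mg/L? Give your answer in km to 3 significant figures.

152 km

From C = C₀·e^(−kt), t = ln(C₀/C)/k = ln(2.0/0.445)/0.41 = 1.503/0.41 = 3.665 d.
Distance = v·t = 0.48 m/s × 3.167e+05 s = 1.52e+05 m = 152 km.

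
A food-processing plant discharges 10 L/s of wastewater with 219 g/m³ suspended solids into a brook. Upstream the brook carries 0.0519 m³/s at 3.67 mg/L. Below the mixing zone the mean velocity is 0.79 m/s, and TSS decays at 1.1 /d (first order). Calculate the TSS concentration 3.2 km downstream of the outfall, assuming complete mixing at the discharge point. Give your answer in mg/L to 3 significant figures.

10 L/s = 0.01 m³/s.
After complete mixing, C₀ = (0.01·219 + 0.0519·3.67) / 0.0619 = 38.46 mg/L.
Travel time t = 3200 m / 0.79 m/s = 4051 s = 0.04688 d.
C = 38.46·exp(−1.1·0.04688) = 38.46·0.9497 = 36.52 mg/L.

36.5 mg/L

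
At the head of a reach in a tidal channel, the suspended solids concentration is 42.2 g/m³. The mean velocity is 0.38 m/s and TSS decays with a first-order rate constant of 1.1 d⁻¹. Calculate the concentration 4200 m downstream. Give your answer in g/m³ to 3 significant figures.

Travel time t = 4200 m / 0.38 m/s = 4200/0.38 = 1.105e+04 s = 0.1279 d.
First-order decay: C = 42.2·exp(−1.1·0.1279) = 42.2·0.8687 = 36.66 g/m³.

36.7 g/m³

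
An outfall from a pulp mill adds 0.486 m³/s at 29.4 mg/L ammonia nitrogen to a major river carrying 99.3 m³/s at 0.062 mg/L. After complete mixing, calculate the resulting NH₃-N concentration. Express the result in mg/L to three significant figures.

By mass balance at complete mixing, C = (0.486·29.4 + 99.3·0.062) / (0.486 + 99.3) = 20.45/99.79 = 0.2049 mg/L.

0.205 mg/L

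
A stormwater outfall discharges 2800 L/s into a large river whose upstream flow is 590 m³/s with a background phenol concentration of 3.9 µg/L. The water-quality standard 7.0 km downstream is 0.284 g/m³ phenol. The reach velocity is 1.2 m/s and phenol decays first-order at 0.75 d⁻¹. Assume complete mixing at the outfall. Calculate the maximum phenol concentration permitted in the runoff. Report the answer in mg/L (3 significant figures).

2800 L/s = 2.8 m³/s.
3.9 µg/L = 0.0039 mg/L.
Travel time to the compliance point: t = 7000/1.2 = 5833 s = 0.06752 d; decay factor exp(−0.75·0.06752) = 0.9506.
So the concentration just after mixing may be at most 0.284/0.9506 = 0.2988 mg/L.
Mass balance: 0.2988·592.8 = 2.8·Cₑ + 590·0.0039.
Cₑ = (177.1 − 2.301) / 2.8 = 62.43 mg/L.

62.4 mg/L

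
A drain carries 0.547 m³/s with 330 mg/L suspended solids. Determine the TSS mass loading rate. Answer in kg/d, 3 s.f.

15600 kg/d

Mass flux = Q·C = 0.547 m³/s × 330 g/m³ = 180.5 g/s.
= 180.5 g/s × 86.4 = 1.56e+04 kg/d.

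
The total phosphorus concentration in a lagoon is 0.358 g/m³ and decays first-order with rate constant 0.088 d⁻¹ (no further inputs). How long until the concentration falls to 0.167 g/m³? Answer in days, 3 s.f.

t = ln(C₀/C)/k = ln(0.358/0.167)/0.088 = 0.7625/0.088 = 8.665 d.

8.67 d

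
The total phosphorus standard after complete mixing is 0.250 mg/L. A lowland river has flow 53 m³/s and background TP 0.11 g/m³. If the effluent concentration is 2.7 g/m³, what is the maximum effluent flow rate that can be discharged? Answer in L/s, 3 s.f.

Mass balance at complete mixing: C_std·(Q_w + Q_r) = Q_w·C_e + Q_r·C_b.
Rearranging, Q_w = Q_r·(C_std − C_b)/(C_e − C_std) = 53·(0.25 − 0.11) / (2.7 − 0.25) = 3.029 m³/s.
= 3029 L/s.

3030 L/s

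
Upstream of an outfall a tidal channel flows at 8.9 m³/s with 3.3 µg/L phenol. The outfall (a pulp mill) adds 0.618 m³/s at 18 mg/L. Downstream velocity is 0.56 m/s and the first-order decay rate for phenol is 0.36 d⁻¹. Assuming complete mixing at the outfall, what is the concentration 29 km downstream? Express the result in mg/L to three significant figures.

0.944 mg/L

3.3 µg/L = 0.0033 mg/L.
After complete mixing, C₀ = (0.618·18 + 8.9·0.0033) / 9.518 = 1.172 mg/L.
Travel time t = 2.9e+04 m / 0.56 m/s = 5.179e+04 s = 0.5994 d.
C = 1.172·exp(−0.36·0.5994) = 1.172·0.8059 = 0.9444 mg/L.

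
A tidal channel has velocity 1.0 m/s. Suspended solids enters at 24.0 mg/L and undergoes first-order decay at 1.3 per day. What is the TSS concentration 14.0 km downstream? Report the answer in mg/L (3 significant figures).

19.4 mg/L

Travel time t = 14.0 km / 1.0 m/s = 1.4e+04/1.0 = 1.4e+04 s = 0.162 d.
First-order decay: C = 24.0·exp(−1.3·0.162) = 24.0·0.8101 = 19.44 mg/L.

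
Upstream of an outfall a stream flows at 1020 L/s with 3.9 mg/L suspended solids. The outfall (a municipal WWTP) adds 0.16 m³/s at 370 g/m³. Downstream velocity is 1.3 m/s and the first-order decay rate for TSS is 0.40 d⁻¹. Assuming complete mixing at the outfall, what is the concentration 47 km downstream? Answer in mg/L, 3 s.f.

1020 L/s = 1.02 m³/s.
After complete mixing, C₀ = (0.16·370 + 1.02·3.9) / 1.18 = 53.54 mg/L.
Travel time t = 4.7e+04 m / 1.3 m/s = 3.615e+04 s = 0.4184 d.
C = 53.54·exp(−0.40·0.4184) = 53.54·0.8459 = 45.29 mg/L.

45.3 mg/L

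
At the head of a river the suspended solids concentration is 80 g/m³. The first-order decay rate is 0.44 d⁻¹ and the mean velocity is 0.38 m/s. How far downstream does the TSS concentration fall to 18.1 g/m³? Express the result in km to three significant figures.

111 km

From C = C₀·e^(−kt), t = ln(C₀/C)/k = ln(80/18.1)/0.44 = 1.486/0.44 = 3.378 d.
Distance = v·t = 0.38 m/s × 2.918e+05 s = 1.109e+05 m = 110.9 km.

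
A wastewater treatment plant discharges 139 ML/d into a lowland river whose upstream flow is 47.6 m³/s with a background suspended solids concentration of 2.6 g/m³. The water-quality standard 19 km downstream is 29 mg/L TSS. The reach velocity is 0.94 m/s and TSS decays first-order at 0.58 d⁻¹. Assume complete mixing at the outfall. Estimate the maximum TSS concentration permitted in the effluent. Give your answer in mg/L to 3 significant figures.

139 ML/d = 1.609 m³/s.
Travel time to the compliance point: t = 1.9e+04/0.94 = 2.021e+04 s = 0.2339 d; decay factor exp(−0.58·0.2339) = 0.8731.
So the concentration just after mixing may be at most 29/0.8731 = 33.21 mg/L.
Mass balance: 33.21·49.21 = 1.609·Cₑ + 47.6·2.6.
Cₑ = (1634 − 123.8) / 1.609 = 939 mg/L.

939 mg/L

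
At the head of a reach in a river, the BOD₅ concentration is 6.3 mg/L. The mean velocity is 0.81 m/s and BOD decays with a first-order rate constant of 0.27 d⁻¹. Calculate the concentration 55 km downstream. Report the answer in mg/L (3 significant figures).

Travel time t = 55 km / 0.81 m/s = 5.5e+04/0.81 = 6.79e+04 s = 0.7859 d.
First-order decay: C = 6.3·exp(−0.27·0.7859) = 6.3·0.8088 = 5.096 mg/L.

5.10 mg/L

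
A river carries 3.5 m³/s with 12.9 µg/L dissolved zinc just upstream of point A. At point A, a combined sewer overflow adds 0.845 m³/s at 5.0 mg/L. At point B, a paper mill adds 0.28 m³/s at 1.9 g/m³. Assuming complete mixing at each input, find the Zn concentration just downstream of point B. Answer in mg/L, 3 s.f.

12.9 µg/L = 0.0129 mg/L.
After input A: C = (3.5·0.0129 + 0.845·5) / 4.345 = 0.9828 mg/L.
After input B: C = (4.345·0.9828 + 0.28·1.9) / 4.625 = 1.038 mg/L.

1.04 mg/L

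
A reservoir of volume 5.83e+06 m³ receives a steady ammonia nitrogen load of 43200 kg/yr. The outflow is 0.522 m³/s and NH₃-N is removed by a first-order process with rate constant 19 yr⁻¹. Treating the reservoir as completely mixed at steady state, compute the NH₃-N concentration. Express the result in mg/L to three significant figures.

0.340 mg/L

Outflow Q = 0.522 m³/s × 3.156e+07 s/yr = 1.647e+07 m³/yr.
Steady-state CSTR mass balance: W = Q·C + k·V·C, so C = W/(Q + kV).
Q + kV = 1.647e+07 + 19·5.83e+06 = 1.272e+08 m³/yr.
C = 43200/1.272e+08 = 0.0003395 kg/m³ = 0.3395 mg/L.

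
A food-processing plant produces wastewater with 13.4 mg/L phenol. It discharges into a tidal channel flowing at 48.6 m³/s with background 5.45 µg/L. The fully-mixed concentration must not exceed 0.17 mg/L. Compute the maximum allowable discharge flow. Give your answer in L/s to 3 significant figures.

5.45 µg/L = 0.00545 mg/L.
Mass balance at complete mixing: C_std·(Q_w + Q_r) = Q_w·C_e + Q_r·C_b.
Rearranging, Q_w = Q_r·(C_std − C_b)/(C_e − C_std) = 48.6·(0.17 − 0.00545) / (13.4 − 0.17) = 0.6045 m³/s.
= 604.5 L/s.

604 L/s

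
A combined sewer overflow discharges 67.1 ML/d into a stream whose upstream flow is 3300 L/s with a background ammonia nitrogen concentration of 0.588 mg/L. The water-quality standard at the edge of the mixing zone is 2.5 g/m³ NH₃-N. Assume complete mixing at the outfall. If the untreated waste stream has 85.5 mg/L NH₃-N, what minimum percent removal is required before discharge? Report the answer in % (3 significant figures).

67.1 ML/d = 0.7766 m³/s.
3300 L/s = 3.3 m³/s.
Mass balance: 2.5·4.077 = 0.7766·Cₑ + 3.3·0.588.
Cₑ = (10.19 − 1.94) / 0.7766 = 10.62 mg/L.
Required removal = 1 − 10.62/85.5 = 87.57 %.

87.6 %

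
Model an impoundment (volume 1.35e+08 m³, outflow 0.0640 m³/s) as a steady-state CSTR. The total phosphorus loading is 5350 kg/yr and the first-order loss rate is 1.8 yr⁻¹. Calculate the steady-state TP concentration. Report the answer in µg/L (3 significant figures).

Outflow Q = 0.0640 m³/s × 3.156e+07 s/yr = 2.02e+06 m³/yr.
Steady-state CSTR mass balance: W = Q·C + k·V·C, so C = W/(Q + kV).
Q + kV = 2.02e+06 + 1.8·1.35e+08 = 2.45e+08 m³/yr.
C = 5350/2.45e+08 = 2.183e-05 kg/m³ = 0.02183 mg/L = 21.83 µg/L.

21.8 µg/L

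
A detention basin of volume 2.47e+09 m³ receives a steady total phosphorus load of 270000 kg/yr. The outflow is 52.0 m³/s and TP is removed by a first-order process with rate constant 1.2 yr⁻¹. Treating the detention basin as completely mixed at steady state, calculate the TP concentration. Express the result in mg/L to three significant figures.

Outflow Q = 52.0 m³/s × 3.156e+07 s/yr = 1.641e+09 m³/yr.
Steady-state CSTR mass balance: W = Q·C + k·V·C, so C = W/(Q + kV).
Q + kV = 1.641e+09 + 1.2·2.47e+09 = 4.605e+09 m³/yr.
C = 270000/4.605e+09 = 5.863e-05 kg/m³ = 0.05863 mg/L.

0.0586 mg/L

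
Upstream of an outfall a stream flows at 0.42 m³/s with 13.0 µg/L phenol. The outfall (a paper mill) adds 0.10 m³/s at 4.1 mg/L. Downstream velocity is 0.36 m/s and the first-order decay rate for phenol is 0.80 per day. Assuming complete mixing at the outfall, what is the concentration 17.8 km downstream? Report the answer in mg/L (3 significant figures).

13.0 µg/L = 0.013 mg/L.
After complete mixing, C₀ = (0.1·4.1 + 0.42·0.013) / 0.52 = 0.799 mg/L.
Travel time t = 1.78e+04 m / 0.36 m/s = 4.944e+04 s = 0.5723 d.
C = 0.799·exp(−0.80·0.5723) = 0.799·0.6327 = 0.5055 mg/L.

0.505 mg/L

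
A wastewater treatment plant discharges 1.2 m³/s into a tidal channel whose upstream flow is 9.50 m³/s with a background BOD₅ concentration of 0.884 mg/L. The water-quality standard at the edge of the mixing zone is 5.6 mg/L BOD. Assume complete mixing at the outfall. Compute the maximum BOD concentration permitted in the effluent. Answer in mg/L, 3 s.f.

Mass balance: 5.6·10.7 = 1.2·Cₑ + 9.5·0.884.
Cₑ = (59.92 − 8.398) / 1.2 = 42.93 mg/L.

42.9 mg/L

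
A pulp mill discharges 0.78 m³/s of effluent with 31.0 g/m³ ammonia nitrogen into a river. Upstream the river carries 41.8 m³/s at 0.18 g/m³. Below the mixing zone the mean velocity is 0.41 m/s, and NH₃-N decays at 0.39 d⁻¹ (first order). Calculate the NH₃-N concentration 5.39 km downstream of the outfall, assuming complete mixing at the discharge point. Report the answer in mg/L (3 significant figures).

0.702 mg/L

After complete mixing, C₀ = (0.78·31 + 41.8·0.18) / 42.58 = 0.7446 mg/L.
Travel time t = 5390 m / 0.41 m/s = 1.315e+04 s = 0.1522 d.
C = 0.7446·exp(−0.39·0.1522) = 0.7446·0.9424 = 0.7017 mg/L.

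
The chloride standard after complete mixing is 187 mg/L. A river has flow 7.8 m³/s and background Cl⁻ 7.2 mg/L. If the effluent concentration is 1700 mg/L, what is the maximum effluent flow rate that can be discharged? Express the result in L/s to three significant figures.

927 L/s

Mass balance at complete mixing: C_std·(Q_w + Q_r) = Q_w·C_e + Q_r·C_b.
Rearranging, Q_w = Q_r·(C_std − C_b)/(C_e − C_std) = 7.8·(187 − 7.2) / (1700 − 187) = 0.9269 m³/s.
= 926.9 L/s.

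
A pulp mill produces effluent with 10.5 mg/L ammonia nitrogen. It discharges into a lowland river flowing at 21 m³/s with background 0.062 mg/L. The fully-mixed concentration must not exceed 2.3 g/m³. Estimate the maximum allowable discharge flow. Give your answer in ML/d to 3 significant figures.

Mass balance at complete mixing: C_std·(Q_w + Q_r) = Q_w·C_e + Q_r·C_b.
Rearranging, Q_w = Q_r·(C_std − C_b)/(C_e − C_std) = 21·(2.3 − 0.062) / (10.5 − 2.3) = 5.731 m³/s.
= 495.2 ML/d.

495 ML/d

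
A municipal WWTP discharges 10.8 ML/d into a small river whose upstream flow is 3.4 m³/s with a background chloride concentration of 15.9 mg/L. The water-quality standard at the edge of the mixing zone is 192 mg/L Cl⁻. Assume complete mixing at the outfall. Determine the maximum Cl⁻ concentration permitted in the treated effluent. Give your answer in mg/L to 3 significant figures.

10.8 ML/d = 0.125 m³/s.
Mass balance: 192·3.525 = 0.125·Cₑ + 3.4·15.9.
Cₑ = (676.8 − 54.06) / 0.125 = 4982 mg/L.

4980 mg/L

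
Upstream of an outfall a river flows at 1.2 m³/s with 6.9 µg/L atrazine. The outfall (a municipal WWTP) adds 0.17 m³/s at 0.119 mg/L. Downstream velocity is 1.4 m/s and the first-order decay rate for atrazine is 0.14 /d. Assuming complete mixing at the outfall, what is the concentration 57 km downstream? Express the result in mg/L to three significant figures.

6.9 µg/L = 0.0069 mg/L.
After complete mixing, C₀ = (0.17·0.119 + 1.2·0.0069) / 1.37 = 0.02081 mg/L.
Travel time t = 5.7e+04 m / 1.4 m/s = 4.071e+04 s = 0.4712 d.
C = 0.02081·exp(−0.14·0.4712) = 0.02081·0.9362 = 0.01948 mg/L.

0.0195 mg/L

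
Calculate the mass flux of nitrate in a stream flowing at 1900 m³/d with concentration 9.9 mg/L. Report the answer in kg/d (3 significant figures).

18.8 kg/d

1900 m³/d = 0.02199 m³/s.
Mass flux = Q·C = 0.02199 m³/s × 9.9 g/m³ = 0.2177 g/s.
= 0.2177 g/s × 86.4 = 18.81 kg/d.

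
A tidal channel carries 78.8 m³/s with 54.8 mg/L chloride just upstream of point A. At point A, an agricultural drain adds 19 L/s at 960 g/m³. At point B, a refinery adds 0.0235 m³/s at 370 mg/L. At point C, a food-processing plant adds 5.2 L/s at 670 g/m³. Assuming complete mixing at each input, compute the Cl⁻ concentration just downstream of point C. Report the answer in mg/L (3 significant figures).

55.2 mg/L

19 L/s = 0.019 m³/s.
After input A: C = (78.8·54.8 + 0.019·960) / 78.82 = 55.02 mg/L.
After input B: C = (78.82·55.02 + 0.0235·370) / 78.84 = 55.11 mg/L.
5.2 L/s = 0.0052 m³/s.
After input C: C = (78.84·55.11 + 0.0052·670) / 78.85 = 55.15 mg/L.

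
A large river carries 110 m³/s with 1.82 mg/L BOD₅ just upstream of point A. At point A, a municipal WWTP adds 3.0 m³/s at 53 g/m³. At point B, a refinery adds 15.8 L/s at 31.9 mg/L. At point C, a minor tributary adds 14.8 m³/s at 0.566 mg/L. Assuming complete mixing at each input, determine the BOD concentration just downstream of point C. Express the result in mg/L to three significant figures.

After input A: C = (110·1.82 + 3·53) / 113 = 3.179 mg/L.
15.8 L/s = 0.0158 m³/s.
After input B: C = (113·3.179 + 0.0158·31.9) / 113 = 3.183 mg/L.
After input C: C = (113·3.183 + 14.8·0.566) / 127.8 = 2.88 mg/L.

2.88 mg/L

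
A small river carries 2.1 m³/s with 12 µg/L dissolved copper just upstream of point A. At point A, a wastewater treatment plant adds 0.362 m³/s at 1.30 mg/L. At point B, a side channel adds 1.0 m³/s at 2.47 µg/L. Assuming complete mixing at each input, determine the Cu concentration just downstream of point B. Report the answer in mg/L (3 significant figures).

12 µg/L = 0.012 mg/L.
After input A: C = (2.1·0.012 + 0.362·1.3) / 2.462 = 0.2014 mg/L.
2.47 µg/L = 0.00247 mg/L.
After input B: C = (2.462·0.2014 + 1·0.00247) / 3.462 = 0.1439 mg/L.

0.144 mg/L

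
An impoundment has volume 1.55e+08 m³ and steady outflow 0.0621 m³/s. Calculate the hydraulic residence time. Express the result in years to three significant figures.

Q = 0.0621 m³/s × 3.156e+07 s/yr = 1.96e+06 m³/yr.
Hydraulic residence time τ = V/Q = 1.55e+08/1.96e+06 = 79.09 yr.

79.1 yr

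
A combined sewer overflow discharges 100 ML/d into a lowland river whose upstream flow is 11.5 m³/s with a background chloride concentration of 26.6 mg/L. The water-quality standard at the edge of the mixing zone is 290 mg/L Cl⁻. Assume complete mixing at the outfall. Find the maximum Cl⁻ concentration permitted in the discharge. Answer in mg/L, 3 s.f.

2910 mg/L

100 ML/d = 1.157 m³/s.
Mass balance: 290·12.66 = 1.157·Cₑ + 11.5·26.6.
Cₑ = (3671 − 305.9) / 1.157 = 2907 mg/L.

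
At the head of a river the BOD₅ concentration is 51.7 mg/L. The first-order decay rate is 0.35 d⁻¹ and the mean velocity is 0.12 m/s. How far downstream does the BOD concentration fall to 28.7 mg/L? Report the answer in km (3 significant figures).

17.4 km

From C = C₀·e^(−kt), t = ln(C₀/C)/k = ln(51.7/28.7)/0.35 = 0.5886/0.35 = 1.682 d.
Distance = v·t = 0.12 m/s × 1.453e+05 s = 1.743e+04 m = 17.43 km.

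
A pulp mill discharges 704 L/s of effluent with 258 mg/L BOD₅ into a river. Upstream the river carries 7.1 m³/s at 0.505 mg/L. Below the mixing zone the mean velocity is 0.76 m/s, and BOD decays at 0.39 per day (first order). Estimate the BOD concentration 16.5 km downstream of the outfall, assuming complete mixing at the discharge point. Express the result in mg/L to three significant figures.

704 L/s = 0.704 m³/s.
After complete mixing, C₀ = (0.704·258 + 7.1·0.505) / 7.804 = 23.73 mg/L.
Travel time t = 1.65e+04 m / 0.76 m/s = 2.171e+04 s = 0.2513 d.
C = 23.73·exp(−0.39·0.2513) = 23.73·0.9066 = 21.52 mg/L.

21.5 mg/L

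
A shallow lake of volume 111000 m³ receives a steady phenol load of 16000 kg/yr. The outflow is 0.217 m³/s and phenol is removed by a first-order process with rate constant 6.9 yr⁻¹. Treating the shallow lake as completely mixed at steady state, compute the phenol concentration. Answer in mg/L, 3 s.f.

2.10 mg/L

Outflow Q = 0.217 m³/s × 3.156e+07 s/yr = 6.848e+06 m³/yr.
Steady-state CSTR mass balance: W = Q·C + k·V·C, so C = W/(Q + kV).
Q + kV = 6.848e+06 + 6.9·111000 = 7.614e+06 m³/yr.
C = 16000/7.614e+06 = 0.002101 kg/m³ = 2.101 mg/L.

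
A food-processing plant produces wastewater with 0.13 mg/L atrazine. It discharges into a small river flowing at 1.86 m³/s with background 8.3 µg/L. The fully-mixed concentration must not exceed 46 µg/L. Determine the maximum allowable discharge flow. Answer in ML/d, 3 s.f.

8.3 µg/L = 0.0083 mg/L.
46 µg/L = 0.046 mg/L.
Mass balance at complete mixing: C_std·(Q_w + Q_r) = Q_w·C_e + Q_r·C_b.
Rearranging, Q_w = Q_r·(C_std − C_b)/(C_e − C_std) = 1.86·(0.046 − 0.0083) / (0.13 − 0.046) = 0.8348 m³/s.
= 72.13 ML/d.

72.1 ML/d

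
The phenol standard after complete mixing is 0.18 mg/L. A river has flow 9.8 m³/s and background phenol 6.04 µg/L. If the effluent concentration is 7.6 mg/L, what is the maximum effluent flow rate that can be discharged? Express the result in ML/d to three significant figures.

6.04 µg/L = 0.00604 mg/L.
Mass balance at complete mixing: C_std·(Q_w + Q_r) = Q_w·C_e + Q_r·C_b.
Rearranging, Q_w = Q_r·(C_std − C_b)/(C_e − C_std) = 9.8·(0.18 − 0.00604) / (7.6 − 0.18) = 0.2298 m³/s.
= 19.85 ML/d.

19.9 ML/d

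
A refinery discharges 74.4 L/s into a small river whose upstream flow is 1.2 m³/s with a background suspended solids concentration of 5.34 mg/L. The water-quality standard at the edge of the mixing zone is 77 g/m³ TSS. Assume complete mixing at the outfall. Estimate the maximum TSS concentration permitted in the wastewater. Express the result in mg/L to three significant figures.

1230 mg/L

74.4 L/s = 0.0744 m³/s.
Mass balance: 77·1.274 = 0.0744·Cₑ + 1.2·5.34.
Cₑ = (98.13 − 6.408) / 0.0744 = 1233 mg/L.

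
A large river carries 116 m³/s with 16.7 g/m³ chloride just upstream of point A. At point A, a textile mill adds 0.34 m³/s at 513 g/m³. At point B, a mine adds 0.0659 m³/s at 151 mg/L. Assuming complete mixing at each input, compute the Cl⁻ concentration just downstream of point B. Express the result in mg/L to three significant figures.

18.2 mg/L

After input A: C = (116·16.7 + 0.34·513) / 116.3 = 18.15 mg/L.
After input B: C = (116.3·18.15 + 0.0659·151) / 116.4 = 18.23 mg/L.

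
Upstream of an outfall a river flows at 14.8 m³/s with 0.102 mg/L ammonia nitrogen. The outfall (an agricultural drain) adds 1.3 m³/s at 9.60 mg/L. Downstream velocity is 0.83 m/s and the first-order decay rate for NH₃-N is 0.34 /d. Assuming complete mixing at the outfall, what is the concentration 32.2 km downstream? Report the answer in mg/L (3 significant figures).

After complete mixing, C₀ = (1.3·9.6 + 14.8·0.102) / 16.1 = 0.8689 mg/L.
Travel time t = 3.22e+04 m / 0.83 m/s = 3.88e+04 s = 0.449 d.
C = 0.8689·exp(−0.34·0.449) = 0.8689·0.8584 = 0.7459 mg/L.

0.746 mg/L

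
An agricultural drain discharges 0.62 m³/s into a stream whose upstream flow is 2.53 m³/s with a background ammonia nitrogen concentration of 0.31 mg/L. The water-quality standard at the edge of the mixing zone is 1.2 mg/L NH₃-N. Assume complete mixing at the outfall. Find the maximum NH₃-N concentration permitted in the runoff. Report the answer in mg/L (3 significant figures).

Mass balance: 1.2·3.15 = 0.62·Cₑ + 2.53·0.31.
Cₑ = (3.78 − 0.7843) / 0.62 = 4.832 mg/L.

4.83 mg/L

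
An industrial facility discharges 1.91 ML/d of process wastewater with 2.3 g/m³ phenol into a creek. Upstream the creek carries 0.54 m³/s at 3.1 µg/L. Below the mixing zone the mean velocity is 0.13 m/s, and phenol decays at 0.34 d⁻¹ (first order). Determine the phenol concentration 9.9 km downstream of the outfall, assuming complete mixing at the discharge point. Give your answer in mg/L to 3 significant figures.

0.0692 mg/L

1.91 ML/d = 0.02211 m³/s.
3.1 µg/L = 0.0031 mg/L.
After complete mixing, C₀ = (0.02211·2.3 + 0.54·0.0031) / 0.5621 = 0.09343 mg/L.
Travel time t = 9900 m / 0.13 m/s = 7.615e+04 s = 0.8814 d.
C = 0.09343·exp(−0.34·0.8814) = 0.09343·0.7411 = 0.06924 mg/L.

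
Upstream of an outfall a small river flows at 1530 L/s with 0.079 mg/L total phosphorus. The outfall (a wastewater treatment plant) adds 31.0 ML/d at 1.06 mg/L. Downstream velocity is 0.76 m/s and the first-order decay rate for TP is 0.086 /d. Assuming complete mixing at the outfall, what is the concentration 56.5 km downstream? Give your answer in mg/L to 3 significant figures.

0.246 mg/L

31.0 ML/d = 0.3588 m³/s.
1530 L/s = 1.53 m³/s.
After complete mixing, C₀ = (0.3588·1.06 + 1.53·0.079) / 1.889 = 0.2654 mg/L.
Travel time t = 5.65e+04 m / 0.76 m/s = 7.434e+04 s = 0.8604 d.
C = 0.2654·exp(−0.086·0.8604) = 0.2654·0.9287 = 0.2464 mg/L.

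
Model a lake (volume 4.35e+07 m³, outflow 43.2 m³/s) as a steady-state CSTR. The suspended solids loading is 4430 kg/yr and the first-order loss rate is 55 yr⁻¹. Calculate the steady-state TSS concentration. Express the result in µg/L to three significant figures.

1.18 µg/L

Outflow Q = 43.2 m³/s × 3.156e+07 s/yr = 1.363e+09 m³/yr.
Steady-state CSTR mass balance: W = Q·C + k·V·C, so C = W/(Q + kV).
Q + kV = 1.363e+09 + 55·4.35e+07 = 3.756e+09 m³/yr.
C = 4430/3.756e+09 = 1.18e-06 kg/m³ = 0.00118 mg/L = 1.18 µg/L.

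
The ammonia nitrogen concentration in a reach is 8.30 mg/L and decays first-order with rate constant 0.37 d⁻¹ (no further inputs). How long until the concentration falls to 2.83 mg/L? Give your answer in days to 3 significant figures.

t = ln(C₀/C)/k = ln(8.30/2.83)/0.37 = 1.076/0.37 = 2.908 d.

2.91 d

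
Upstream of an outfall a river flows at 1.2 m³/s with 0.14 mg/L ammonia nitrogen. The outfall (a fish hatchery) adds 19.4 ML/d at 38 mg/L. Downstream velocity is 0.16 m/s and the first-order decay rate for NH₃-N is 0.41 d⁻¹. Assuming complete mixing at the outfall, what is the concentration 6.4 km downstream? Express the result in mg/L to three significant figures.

5.05 mg/L

19.4 ML/d = 0.2245 m³/s.
After complete mixing, C₀ = (0.2245·38 + 1.2·0.14) / 1.425 = 6.108 mg/L.
Travel time t = 6400 m / 0.16 m/s = 4e+04 s = 0.463 d.
C = 6.108·exp(−0.41·0.463) = 6.108·0.8271 = 5.052 mg/L.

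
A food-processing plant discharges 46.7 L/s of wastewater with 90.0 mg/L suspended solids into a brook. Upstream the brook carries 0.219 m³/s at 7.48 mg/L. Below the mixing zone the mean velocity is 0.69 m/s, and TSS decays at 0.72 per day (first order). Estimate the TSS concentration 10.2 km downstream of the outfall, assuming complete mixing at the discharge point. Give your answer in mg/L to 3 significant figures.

19.4 mg/L

46.7 L/s = 0.0467 m³/s.
After complete mixing, C₀ = (0.0467·90 + 0.219·7.48) / 0.2657 = 21.98 mg/L.
Travel time t = 1.02e+04 m / 0.69 m/s = 1.478e+04 s = 0.1711 d.
C = 21.98·exp(−0.72·0.1711) = 21.98·0.8841 = 19.44 mg/L.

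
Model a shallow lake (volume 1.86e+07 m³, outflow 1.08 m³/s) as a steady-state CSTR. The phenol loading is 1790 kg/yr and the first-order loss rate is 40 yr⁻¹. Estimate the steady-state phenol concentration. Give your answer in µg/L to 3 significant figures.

2.30 µg/L

Outflow Q = 1.08 m³/s × 3.156e+07 s/yr = 3.408e+07 m³/yr.
Steady-state CSTR mass balance: W = Q·C + k·V·C, so C = W/(Q + kV).
Q + kV = 3.408e+07 + 40·1.86e+07 = 7.781e+08 m³/yr.
C = 1790/7.781e+08 = 2.301e-06 kg/m³ = 0.002301 mg/L = 2.301 µg/L.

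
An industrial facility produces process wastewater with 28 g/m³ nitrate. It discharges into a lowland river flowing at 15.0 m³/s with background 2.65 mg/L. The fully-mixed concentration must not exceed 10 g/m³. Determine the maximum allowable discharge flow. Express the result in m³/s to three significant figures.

Mass balance at complete mixing: C_std·(Q_w + Q_r) = Q_w·C_e + Q_r·C_b.
Rearranging, Q_w = Q_r·(C_std − C_b)/(C_e − C_std) = 15.0·(10 − 2.65) / (28 − 10) = 6.125 m³/s.

6.12 m³/s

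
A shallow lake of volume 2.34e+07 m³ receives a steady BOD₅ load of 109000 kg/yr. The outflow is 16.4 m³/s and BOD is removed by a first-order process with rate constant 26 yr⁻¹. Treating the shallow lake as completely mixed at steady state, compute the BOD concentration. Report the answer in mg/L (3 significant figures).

Outflow Q = 16.4 m³/s × 3.156e+07 s/yr = 5.175e+08 m³/yr.
Steady-state CSTR mass balance: W = Q·C + k·V·C, so C = W/(Q + kV).
Q + kV = 5.175e+08 + 26·2.34e+07 = 1.126e+09 m³/yr.
C = 109000/1.126e+09 = 9.681e-05 kg/m³ = 0.09681 mg/L.

0.0968 mg/L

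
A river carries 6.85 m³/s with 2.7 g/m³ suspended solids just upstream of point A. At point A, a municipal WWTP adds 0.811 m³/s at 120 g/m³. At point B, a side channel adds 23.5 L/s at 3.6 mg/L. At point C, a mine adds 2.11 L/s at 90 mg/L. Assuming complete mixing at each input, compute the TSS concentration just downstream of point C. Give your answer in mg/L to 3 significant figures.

After input A: C = (6.85·2.7 + 0.811·120) / 7.661 = 15.12 mg/L.
23.5 L/s = 0.0235 m³/s.
After input B: C = (7.661·15.12 + 0.0235·3.6) / 7.684 = 15.08 mg/L.
2.11 L/s = 0.00211 m³/s.
After input C: C = (7.684·15.08 + 0.00211·90) / 7.687 = 15.1 mg/L.

15.1 mg/L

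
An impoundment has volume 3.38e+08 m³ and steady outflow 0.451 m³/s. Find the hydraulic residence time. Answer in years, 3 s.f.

Q = 0.451 m³/s × 3.156e+07 s/yr = 1.423e+07 m³/yr.
Hydraulic residence time τ = V/Q = 3.38e+08/1.423e+07 = 23.75 yr.

23.7 yr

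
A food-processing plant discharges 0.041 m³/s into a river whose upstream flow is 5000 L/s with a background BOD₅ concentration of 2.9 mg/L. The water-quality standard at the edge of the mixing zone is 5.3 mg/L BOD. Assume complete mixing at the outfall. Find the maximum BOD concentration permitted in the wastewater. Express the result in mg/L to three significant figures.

5000 L/s = 5 m³/s.
Mass balance: 5.3·5.041 = 0.041·Cₑ + 5·2.9.
Cₑ = (26.72 − 14.5) / 0.041 = 298 mg/L.

298 mg/L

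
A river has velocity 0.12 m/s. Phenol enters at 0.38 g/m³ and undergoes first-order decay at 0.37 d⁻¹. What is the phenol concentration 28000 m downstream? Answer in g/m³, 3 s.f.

0.140 g/m³

Travel time t = 28000 m / 0.12 m/s = 2.8e+04/0.12 = 2.333e+05 s = 2.701 d.
First-order decay: C = 0.38·exp(−0.37·2.701) = 0.38·0.3682 = 0.1399 g/m³.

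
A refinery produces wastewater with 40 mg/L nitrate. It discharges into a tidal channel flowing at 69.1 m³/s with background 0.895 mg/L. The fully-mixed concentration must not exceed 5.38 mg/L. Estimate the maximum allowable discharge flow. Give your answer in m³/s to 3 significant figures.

8.95 m³/s

Mass balance at complete mixing: C_std·(Q_w + Q_r) = Q_w·C_e + Q_r·C_b.
Rearranging, Q_w = Q_r·(C_std − C_b)/(C_e − C_std) = 69.1·(5.38 − 0.895) / (40 − 5.38) = 8.952 m³/s.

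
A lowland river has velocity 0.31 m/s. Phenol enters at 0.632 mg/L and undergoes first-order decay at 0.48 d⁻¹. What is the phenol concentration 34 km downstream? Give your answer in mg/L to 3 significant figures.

Travel time t = 34 km / 0.31 m/s = 3.4e+04/0.31 = 1.097e+05 s = 1.269 d.
First-order decay: C = 0.632·exp(−0.48·1.269) = 0.632·0.5437 = 0.3436 mg/L.

0.344 mg/L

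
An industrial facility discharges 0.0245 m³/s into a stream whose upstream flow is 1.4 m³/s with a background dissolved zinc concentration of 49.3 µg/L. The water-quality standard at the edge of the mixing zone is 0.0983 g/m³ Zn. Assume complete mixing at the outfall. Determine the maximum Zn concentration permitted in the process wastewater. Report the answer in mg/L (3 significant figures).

49.3 µg/L = 0.0493 mg/L.
Mass balance: 0.0983·1.424 = 0.0245·Cₑ + 1.4·0.0493.
Cₑ = (0.14 − 0.06902) / 0.0245 = 2.898 mg/L.

2.90 mg/L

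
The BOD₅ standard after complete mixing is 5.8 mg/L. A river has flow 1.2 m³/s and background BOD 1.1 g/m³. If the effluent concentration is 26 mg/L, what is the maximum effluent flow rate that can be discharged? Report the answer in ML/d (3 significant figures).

24.1 ML/d

Mass balance at complete mixing: C_std·(Q_w + Q_r) = Q_w·C_e + Q_r·C_b.
Rearranging, Q_w = Q_r·(C_std − C_b)/(C_e − C_std) = 1.2·(5.8 − 1.1) / (26 − 5.8) = 0.2792 m³/s.
= 24.12 ML/d.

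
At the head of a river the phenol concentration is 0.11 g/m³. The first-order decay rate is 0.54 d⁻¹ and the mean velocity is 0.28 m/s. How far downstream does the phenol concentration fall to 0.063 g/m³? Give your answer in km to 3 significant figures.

25.0 km

From C = C₀·e^(−kt), t = ln(C₀/C)/k = ln(0.11/0.063)/0.54 = 0.5573/0.54 = 1.032 d.
Distance = v·t = 0.28 m/s × 8.918e+04 s = 2.497e+04 m = 24.97 km.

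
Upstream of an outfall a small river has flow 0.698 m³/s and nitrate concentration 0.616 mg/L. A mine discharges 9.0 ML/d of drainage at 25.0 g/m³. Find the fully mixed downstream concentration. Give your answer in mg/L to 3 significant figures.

9.0 ML/d = 0.1042 m³/s.
By mass balance at complete mixing, C = (0.1042·25 + 0.698·0.616) / (0.1042 + 0.698) = 3.034/0.8022 = 3.782 mg/L.

3.78 mg/L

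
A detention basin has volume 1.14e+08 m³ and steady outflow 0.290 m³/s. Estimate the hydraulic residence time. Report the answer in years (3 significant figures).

12.5 yr

Q = 0.290 m³/s × 3.156e+07 s/yr = 9.152e+06 m³/yr.
Hydraulic residence time τ = V/Q = 1.14e+08/9.152e+06 = 12.46 yr.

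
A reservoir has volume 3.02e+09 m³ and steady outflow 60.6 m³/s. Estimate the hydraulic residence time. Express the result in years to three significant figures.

Q = 60.6 m³/s × 3.156e+07 s/yr = 1.912e+09 m³/yr.
Hydraulic residence time τ = V/Q = 3.02e+09/1.912e+09 = 1.579 yr.

1.58 yr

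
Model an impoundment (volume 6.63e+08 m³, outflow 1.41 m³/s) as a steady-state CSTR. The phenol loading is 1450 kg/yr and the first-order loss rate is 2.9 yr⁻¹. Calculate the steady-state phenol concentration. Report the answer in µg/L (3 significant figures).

0.737 µg/L

Outflow Q = 1.41 m³/s × 3.156e+07 s/yr = 4.45e+07 m³/yr.
Steady-state CSTR mass balance: W = Q·C + k·V·C, so C = W/(Q + kV).
Q + kV = 4.45e+07 + 2.9·6.63e+08 = 1.967e+09 m³/yr.
C = 1450/1.967e+09 = 7.371e-07 kg/m³ = 0.0007371 mg/L = 0.7371 µg/L.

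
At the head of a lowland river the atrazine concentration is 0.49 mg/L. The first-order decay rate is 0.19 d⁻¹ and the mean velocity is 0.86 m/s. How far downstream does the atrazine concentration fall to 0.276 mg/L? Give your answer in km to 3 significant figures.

From C = C₀·e^(−kt), t = ln(C₀/C)/k = ln(0.49/0.276)/0.19 = 0.574/0.19 = 3.021 d.
Distance = v·t = 0.86 m/s × 2.61e+05 s = 2.245e+05 m = 224.5 km.

224 km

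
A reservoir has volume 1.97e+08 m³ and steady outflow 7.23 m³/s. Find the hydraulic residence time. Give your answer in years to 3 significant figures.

Q = 7.23 m³/s × 3.156e+07 s/yr = 2.282e+08 m³/yr.
Hydraulic residence time τ = V/Q = 1.97e+08/2.282e+08 = 0.8634 yr.

0.863 yr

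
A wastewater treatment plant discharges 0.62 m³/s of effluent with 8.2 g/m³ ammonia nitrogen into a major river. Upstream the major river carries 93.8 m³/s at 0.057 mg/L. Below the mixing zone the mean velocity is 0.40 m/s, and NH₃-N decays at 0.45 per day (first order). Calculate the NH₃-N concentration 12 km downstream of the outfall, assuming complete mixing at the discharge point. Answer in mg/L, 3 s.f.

0.0945 mg/L

After complete mixing, C₀ = (0.62·8.2 + 93.8·0.057) / 94.42 = 0.1105 mg/L.
Travel time t = 1.2e+04 m / 0.40 m/s = 3e+04 s = 0.3472 d.
C = 0.1105·exp(−0.45·0.3472) = 0.1105·0.8553 = 0.09449 mg/L.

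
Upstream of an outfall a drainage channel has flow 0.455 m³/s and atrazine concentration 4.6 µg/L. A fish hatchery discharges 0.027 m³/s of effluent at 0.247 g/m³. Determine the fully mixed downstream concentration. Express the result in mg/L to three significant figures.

0.0182 mg/L

4.6 µg/L = 0.0046 mg/L.
Flow-weighted mixing gives C = (0.027·0.247 + 0.455·0.0046) / (0.027 + 0.455) = 0.008762/0.482 = 0.01818 mg/L.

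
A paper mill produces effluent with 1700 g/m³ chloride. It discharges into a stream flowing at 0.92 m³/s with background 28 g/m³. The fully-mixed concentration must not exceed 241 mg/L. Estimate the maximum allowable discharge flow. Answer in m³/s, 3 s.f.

0.134 m³/s

Mass balance at complete mixing: C_std·(Q_w + Q_r) = Q_w·C_e + Q_r·C_b.
Rearranging, Q_w = Q_r·(C_std − C_b)/(C_e − C_std) = 0.92·(241 − 28) / (1700 − 241) = 0.1343 m³/s.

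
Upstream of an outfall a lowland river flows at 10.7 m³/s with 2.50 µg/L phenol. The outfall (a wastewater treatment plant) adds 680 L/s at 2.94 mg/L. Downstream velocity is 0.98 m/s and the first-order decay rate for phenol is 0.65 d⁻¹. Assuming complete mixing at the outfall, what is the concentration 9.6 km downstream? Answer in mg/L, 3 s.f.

0.165 mg/L

680 L/s = 0.68 m³/s.
2.50 µg/L = 0.0025 mg/L.
After complete mixing, C₀ = (0.68·2.94 + 10.7·0.0025) / 11.38 = 0.178 mg/L.
Travel time t = 9600 m / 0.98 m/s = 9796 s = 0.1134 d.
C = 0.178·exp(−0.65·0.1134) = 0.178·0.929 = 0.1654 mg/L.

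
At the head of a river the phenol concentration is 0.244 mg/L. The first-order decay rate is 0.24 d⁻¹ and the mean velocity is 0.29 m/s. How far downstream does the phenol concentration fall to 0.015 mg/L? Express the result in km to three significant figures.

291 km

From C = C₀·e^(−kt), t = ln(C₀/C)/k = ln(0.244/0.015)/0.24 = 2.789/0.24 = 11.62 d.
Distance = v·t = 0.29 m/s × 1.004e+06 s = 2.912e+05 m = 291.2 km.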